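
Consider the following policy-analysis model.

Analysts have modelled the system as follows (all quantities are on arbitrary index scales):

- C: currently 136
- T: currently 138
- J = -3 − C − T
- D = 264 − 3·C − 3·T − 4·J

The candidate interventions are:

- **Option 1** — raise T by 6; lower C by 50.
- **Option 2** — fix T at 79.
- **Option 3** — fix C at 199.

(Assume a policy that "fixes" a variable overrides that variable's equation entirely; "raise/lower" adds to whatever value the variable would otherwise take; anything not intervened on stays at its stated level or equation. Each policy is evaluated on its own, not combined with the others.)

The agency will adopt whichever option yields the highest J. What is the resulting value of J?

-218

Option 1 (T + 6, C − 50):
  C = 136 − 50 = 86
  T = 138 + 6 = 144
  J = -3 − 86 − 144 = -233
Option 2 (T := 79):
  C = 136
  T = 79
  J = -3 − 136 − 79 = -218
Option 3 (C := 199):
  C = 199
  T = 138
  J = -3 − 199 − 138 = -340
Comparing — Option 1: J=-233, Option 2: J=-218, Option 3: J=-340. Highest is -218 (Option 2).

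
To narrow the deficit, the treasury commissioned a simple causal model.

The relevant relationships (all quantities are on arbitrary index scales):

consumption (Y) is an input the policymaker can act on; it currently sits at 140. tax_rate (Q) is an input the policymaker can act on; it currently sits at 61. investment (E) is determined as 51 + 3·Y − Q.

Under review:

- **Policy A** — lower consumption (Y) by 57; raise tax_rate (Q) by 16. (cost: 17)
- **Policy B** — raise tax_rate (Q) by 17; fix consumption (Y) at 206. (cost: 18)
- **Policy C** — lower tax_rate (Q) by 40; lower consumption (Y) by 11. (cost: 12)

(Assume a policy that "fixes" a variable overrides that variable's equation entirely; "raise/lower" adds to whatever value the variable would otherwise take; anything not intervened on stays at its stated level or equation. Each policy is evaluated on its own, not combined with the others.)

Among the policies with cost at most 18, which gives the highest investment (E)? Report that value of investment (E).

Policy A (Y − 57, Q + 16):
  Y = 140 − 57 = 83
  Q = 61 + 16 = 77
  E = 51 + 3·83 − 77 = 223
Policy B (Q + 17, Y := 206):
  Y = 206
  Q = 61 + 17 = 78
  E = 51 + 3·206 − 78 = 591
Policy C (Q − 40, Y − 11):
  Y = 140 − 11 = 129
  Q = 61 − 40 = 21
  E = 51 + 3·129 − 21 = 417
Comparing — Policy A: E=223, Policy B: E=591, Policy C: E=417. Highest is 591 (Policy B).

591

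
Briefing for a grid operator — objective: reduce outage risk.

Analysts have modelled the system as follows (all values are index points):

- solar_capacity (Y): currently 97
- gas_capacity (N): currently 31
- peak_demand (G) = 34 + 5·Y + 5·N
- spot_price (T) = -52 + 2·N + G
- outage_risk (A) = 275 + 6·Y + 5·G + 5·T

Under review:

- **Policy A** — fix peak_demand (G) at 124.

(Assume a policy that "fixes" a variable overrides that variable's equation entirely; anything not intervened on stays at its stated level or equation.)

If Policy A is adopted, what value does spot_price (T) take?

Policy A (G := 124):
  Y = 97
  N = 31
  G = 124
  T = -52 + 2·31 + 124 = 134

134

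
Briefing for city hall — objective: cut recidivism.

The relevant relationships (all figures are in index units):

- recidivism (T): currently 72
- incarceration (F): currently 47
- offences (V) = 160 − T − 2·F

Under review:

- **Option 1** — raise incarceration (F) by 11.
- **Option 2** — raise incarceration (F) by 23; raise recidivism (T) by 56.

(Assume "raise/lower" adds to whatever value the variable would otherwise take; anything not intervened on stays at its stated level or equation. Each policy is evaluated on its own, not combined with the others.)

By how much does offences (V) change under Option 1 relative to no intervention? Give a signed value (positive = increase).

-22

Baseline:
  T = 72
  F = 47
  V = 160 − 72 − 2·47 = -6
Option 1 (F + 11):
  T = 72
  F = 47 + 11 = 58
  V = 160 − 72 − 2·58 = -28
Change in V: -28 − (-6) = -22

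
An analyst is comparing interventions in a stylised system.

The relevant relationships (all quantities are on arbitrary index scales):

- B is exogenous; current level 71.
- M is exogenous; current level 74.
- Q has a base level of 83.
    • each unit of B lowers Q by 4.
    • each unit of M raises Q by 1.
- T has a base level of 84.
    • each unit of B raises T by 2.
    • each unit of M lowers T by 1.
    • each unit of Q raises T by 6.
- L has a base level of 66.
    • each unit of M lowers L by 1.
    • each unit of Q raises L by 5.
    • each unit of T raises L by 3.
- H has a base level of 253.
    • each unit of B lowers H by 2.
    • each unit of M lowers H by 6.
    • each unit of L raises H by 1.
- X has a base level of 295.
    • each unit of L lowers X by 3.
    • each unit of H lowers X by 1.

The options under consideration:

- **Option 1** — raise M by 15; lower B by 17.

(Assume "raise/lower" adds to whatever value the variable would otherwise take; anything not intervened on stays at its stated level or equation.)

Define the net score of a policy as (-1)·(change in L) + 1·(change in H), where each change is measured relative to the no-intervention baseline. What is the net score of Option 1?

-56

Baseline:
  B = 71
  M = 74
  Q = 83 − 4·71 + 74 = -127
  T = 84 + 2·71 − 74 + 6·(-127) = -610
  L = 66 − 74 + 5·(-127) + 3·(-610) = -2473
  H = 253 − 2·71 − 6·74 + (-2473) = -2806
Option 1 (M + 15, B − 17):
  B = 71 − 17 = 54
  M = 74 + 15 = 89
  Q = 83 − 4·54 + 89 = -44
  T = 84 + 2·54 − 89 + 6·(-44) = -161
  L = 66 − 89 + 5·(-44) + 3·(-161) = -726
  H = 253 − 2·54 − 6·89 + (-726) = -1115
ΔL = -726 − (-2473) = 1747; ΔH = -1115 − (-2806) = 1691
Score = (-1)·1747 + 1·1691 = -56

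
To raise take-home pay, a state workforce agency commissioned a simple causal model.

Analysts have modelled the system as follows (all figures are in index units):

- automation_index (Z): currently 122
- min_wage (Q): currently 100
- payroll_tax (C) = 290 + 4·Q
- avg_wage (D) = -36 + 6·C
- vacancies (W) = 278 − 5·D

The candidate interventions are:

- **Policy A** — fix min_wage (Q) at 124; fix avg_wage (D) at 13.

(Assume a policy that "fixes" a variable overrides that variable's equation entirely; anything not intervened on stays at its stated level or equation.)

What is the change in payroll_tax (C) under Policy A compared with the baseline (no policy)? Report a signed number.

96

Baseline:
  Q = 100
  C = 290 + 4·100 = 690
Policy A (Q := 124, D := 13):
  Q = 124
  C = 290 + 4·124 = 786
Change in C: 786 − 690 = 96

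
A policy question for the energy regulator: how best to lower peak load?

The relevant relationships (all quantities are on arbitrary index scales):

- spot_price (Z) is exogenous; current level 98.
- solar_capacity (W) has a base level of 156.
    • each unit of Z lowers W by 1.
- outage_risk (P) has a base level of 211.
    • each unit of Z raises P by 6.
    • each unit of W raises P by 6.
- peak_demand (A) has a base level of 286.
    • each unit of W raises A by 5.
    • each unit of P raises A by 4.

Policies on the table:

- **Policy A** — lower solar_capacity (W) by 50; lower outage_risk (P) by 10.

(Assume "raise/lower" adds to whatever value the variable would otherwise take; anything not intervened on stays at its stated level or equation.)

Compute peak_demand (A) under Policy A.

Policy A (W − 50, P − 10):
  Z = 98
  W = 156 − 98 (−50 from intervention) = 8
  P = 211 + 6·98 + 6·8 (−10 from intervention) = 837
  A = 286 + 5·8 + 4·837 = 3674

3674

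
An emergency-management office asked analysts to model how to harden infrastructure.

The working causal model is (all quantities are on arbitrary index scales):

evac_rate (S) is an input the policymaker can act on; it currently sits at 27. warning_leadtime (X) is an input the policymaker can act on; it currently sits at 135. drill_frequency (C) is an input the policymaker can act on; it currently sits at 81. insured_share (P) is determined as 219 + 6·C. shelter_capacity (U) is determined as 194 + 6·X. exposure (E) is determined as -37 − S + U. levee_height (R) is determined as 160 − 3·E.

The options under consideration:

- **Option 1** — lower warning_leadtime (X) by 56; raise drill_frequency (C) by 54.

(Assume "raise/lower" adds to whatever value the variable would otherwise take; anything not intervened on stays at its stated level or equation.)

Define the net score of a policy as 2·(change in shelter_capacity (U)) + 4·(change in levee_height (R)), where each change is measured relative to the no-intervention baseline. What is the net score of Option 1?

Baseline:
  S = 27
  X = 135
  U = 194 + 6·135 = 1004
  E = -37 − 27 + 1004 = 940
  R = 160 − 3·940 = -2660
Option 1 (X − 56, C + 54):
  S = 27
  X = 135 − 56 = 79
  U = 194 + 6·79 = 668
  E = -37 − 27 + 668 = 604
  R = 160 − 3·604 = -1652
ΔU = 668 − 1004 = -336; ΔR = -1652 − (-2660) = 1008
Score = 2·(-336) + 4·1008 = 3360

3360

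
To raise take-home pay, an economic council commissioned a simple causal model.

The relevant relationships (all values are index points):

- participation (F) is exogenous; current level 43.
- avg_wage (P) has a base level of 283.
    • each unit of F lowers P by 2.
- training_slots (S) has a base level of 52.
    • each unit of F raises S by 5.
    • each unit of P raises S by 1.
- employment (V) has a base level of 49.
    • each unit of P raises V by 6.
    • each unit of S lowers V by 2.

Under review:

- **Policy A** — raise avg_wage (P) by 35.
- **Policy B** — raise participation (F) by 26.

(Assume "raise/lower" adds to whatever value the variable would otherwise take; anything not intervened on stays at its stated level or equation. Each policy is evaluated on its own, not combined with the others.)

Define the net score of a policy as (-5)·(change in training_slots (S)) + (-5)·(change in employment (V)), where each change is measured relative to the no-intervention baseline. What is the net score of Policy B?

1950

Baseline:
  F = 43
  P = 283 − 2·43 = 197
  S = 52 + 5·43 + 197 = 464
  V = 49 + 6·197 − 2·464 = 303
Policy B (F + 26):
  F = 43 + 26 = 69
  P = 283 − 2·69 = 145
  S = 52 + 5·69 + 145 = 542
  V = 49 + 6·145 − 2·542 = -165
ΔS = 542 − 464 = 78; ΔV = -165 − 303 = -468
Score = (-5)·78 + (-5)·(-468) = 1950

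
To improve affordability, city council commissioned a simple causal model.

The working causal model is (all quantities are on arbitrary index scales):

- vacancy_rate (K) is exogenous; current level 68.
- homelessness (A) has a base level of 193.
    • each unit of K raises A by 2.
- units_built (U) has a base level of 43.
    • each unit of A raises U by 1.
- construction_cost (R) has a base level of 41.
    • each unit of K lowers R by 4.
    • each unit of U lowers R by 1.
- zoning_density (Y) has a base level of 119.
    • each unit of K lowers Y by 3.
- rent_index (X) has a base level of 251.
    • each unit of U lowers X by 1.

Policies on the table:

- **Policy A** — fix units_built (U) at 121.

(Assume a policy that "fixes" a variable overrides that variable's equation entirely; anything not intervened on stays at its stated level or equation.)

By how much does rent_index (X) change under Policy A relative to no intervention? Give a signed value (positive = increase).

251

Baseline:
  K = 68
  A = 193 + 2·68 = 329
  U = 43 + 329 = 372
  X = 251 − 372 = -121
Policy A (U := 121):
  K = 68
  A = 193 + 2·68 = 329
  U = 121
  X = 251 − 121 = 130
Change in X: 130 − (-121) = 251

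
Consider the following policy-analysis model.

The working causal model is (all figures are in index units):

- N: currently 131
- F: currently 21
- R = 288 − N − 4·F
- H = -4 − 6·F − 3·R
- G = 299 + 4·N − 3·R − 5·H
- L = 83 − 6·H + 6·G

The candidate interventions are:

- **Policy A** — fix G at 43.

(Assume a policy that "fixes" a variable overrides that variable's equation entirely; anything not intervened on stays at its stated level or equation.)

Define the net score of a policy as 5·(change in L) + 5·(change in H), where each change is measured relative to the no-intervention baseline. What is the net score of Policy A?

-69180

Baseline:
  N = 131
  F = 21
  R = 288 − 131 − 4·21 = 73
  H = -4 − 6·21 − 3·73 = -349
  G = 299 + 4·131 − 3·73 − 5·(-349) = 2349
  L = 83 − 6·(-349) + 6·2349 = 16271
Policy A (G := 43):
  N = 131
  F = 21
  R = 288 − 131 − 4·21 = 73
  H = -4 − 6·21 − 3·73 = -349
  G = 43
  L = 83 − 6·(-349) + 6·43 = 2435
ΔL = 2435 − 16271 = -13836; ΔH = -349 − (-349) = 0
Score = 5·(-13836) + 5·0 = -69180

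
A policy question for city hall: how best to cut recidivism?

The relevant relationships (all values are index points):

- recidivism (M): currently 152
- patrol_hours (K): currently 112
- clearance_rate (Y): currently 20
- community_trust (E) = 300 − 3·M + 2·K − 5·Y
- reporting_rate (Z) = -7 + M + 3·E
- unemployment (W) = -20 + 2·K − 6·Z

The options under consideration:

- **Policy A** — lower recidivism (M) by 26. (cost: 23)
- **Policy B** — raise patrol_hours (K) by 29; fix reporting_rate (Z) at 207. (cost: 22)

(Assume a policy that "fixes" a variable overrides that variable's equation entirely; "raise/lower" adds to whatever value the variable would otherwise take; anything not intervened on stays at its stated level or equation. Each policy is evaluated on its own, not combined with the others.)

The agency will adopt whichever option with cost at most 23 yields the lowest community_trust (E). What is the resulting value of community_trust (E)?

Policy A (M − 26):
  M = 152 − 26 = 126
  K = 112
  Y = 20
  E = 300 − 3·126 + 2·112 − 5·20 = 46
Policy B (K + 29, Z := 207):
  M = 152
  K = 112 + 29 = 141
  Y = 20
  E = 300 − 3·152 + 2·141 − 5·20 = 26
Comparing — Policy A: E=46, Policy B: E=26. Lowest is 26 (Policy B).

26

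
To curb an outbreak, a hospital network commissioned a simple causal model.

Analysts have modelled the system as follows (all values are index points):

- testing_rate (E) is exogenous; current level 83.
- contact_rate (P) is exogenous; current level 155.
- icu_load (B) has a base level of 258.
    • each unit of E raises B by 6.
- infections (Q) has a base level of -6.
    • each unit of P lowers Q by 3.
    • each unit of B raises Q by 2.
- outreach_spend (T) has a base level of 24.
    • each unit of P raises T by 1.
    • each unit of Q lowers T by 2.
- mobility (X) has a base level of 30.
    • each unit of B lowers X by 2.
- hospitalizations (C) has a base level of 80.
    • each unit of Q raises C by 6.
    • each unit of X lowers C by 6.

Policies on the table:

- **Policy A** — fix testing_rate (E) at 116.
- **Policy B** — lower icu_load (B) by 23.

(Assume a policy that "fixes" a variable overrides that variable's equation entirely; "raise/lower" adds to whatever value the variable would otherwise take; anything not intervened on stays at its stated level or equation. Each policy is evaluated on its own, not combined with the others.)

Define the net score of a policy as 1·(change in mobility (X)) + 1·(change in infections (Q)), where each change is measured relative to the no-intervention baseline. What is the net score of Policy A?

0

Baseline:
  E = 83
  P = 155
  B = 258 + 6·83 = 756
  Q = -6 − 3·155 + 2·756 = 1041
  X = 30 − 2·756 = -1482
Policy A (E := 116):
  E = 116
  P = 155
  B = 258 + 6·116 = 954
  Q = -6 − 3·155 + 2·954 = 1437
  X = 30 − 2·954 = -1878
ΔX = -1878 − (-1482) = -396; ΔQ = 1437 − 1041 = 396
Score = 1·(-396) + 1·396 = 0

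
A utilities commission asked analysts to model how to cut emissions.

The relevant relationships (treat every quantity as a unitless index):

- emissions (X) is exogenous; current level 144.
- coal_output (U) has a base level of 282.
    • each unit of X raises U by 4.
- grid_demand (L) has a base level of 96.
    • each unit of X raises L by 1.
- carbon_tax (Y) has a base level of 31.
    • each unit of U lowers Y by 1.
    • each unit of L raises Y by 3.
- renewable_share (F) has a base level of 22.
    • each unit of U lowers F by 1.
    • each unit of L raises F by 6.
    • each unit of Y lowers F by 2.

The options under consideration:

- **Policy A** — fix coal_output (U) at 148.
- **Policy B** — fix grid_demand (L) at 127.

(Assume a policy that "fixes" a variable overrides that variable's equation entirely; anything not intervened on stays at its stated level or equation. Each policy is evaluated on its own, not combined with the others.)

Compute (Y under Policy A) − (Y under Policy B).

Policy A (U := 148):
  X = 144
  U = 148
  L = 96 + 144 = 240
  Y = 31 − 148 + 3·240 = 603
Policy B (L := 127):
  X = 144
  U = 282 + 4·144 = 858
  L = 127
  Y = 31 − 858 + 3·127 = -446
Y: 603 − (-446) = 1049

1049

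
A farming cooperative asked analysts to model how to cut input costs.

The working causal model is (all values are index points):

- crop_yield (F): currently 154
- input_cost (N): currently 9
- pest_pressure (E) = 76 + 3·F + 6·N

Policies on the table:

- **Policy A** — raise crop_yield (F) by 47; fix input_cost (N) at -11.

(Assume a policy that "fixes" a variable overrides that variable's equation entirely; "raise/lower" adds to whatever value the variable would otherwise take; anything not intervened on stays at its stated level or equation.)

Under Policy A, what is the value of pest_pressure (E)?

613

Policy A (F + 47, N := -11):
  F = 154 + 47 = 201
  N = -11
  E = 76 + 3·201 + 6·(-11) = 613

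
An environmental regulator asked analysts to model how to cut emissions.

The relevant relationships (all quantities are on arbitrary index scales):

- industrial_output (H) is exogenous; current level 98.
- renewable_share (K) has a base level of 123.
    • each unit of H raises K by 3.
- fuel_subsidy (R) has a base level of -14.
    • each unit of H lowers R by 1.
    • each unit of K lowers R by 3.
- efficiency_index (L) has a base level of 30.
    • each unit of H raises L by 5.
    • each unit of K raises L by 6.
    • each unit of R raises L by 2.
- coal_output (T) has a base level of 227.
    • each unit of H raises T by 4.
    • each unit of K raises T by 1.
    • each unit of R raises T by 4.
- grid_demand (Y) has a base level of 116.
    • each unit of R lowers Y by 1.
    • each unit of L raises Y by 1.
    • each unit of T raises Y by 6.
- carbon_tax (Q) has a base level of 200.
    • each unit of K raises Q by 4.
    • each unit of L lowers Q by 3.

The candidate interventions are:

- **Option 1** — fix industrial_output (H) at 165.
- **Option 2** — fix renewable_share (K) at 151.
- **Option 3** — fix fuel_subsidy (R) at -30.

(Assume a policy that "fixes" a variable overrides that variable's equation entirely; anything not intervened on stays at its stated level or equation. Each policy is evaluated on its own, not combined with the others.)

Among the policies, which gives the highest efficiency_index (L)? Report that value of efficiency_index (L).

Option 1 (H := 165):
  H = 165
  K = 123 + 3·165 = 618
  R = -14 − 165 − 3·618 = -2033
  L = 30 + 5·165 + 6·618 + 2·(-2033) = 497
Option 2 (K := 151):
  H = 98
  K = 151
  R = -14 − 98 − 3·151 = -565
  L = 30 + 5·98 + 6·151 + 2·(-565) = 296
Option 3 (R := -30):
  H = 98
  K = 123 + 3·98 = 417
  R = -30
  L = 30 + 5·98 + 6·417 + 2·(-30) = 2962
Comparing — Option 1: L=497, Option 2: L=296, Option 3: L=2962. Highest is 2962 (Option 3).

2962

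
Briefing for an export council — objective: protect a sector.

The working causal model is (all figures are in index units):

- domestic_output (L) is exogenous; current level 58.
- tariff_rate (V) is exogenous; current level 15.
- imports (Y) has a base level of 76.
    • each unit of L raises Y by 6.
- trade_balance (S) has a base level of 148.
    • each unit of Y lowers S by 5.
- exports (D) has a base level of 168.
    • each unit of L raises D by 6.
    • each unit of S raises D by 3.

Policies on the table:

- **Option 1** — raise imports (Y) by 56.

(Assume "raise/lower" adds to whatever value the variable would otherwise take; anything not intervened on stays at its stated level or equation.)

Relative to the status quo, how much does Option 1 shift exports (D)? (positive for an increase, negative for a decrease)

-840

Baseline:
  L = 58
  Y = 76 + 6·58 = 424
  S = 148 − 5·424 = -1972
  D = 168 + 6·58 + 3·(-1972) = -5400
Option 1 (Y + 56):
  L = 58
  Y = 76 + 6·58 (+56 from intervention) = 480
  S = 148 − 5·480 = -2252
  D = 168 + 6·58 + 3·(-2252) = -6240
Change in D: -6240 − (-5400) = -840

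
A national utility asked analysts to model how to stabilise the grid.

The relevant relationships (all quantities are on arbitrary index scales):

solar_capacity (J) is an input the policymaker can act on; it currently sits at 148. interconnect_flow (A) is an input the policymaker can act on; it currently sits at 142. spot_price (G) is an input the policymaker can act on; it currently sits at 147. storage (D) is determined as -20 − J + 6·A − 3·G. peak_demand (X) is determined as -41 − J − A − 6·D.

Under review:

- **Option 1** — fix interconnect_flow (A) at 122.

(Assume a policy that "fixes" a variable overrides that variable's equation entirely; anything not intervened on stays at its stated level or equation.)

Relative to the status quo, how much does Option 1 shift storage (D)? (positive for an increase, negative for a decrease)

Baseline:
  J = 148
  A = 142
  G = 147
  D = -20 − 148 + 6·142 − 3·147 = 243
Option 1 (A := 122):
  J = 148
  A = 122
  G = 147
  D = -20 − 148 + 6·122 − 3·147 = 123
Change in D: 123 − 243 = -120

-120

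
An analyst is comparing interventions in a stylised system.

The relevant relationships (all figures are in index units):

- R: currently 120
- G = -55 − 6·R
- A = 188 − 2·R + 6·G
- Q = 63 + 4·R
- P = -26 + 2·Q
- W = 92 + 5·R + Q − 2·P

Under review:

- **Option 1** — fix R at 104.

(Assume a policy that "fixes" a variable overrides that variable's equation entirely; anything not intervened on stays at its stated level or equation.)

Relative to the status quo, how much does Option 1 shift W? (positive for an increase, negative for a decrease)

112

Baseline:
  R = 120
  Q = 63 + 4·120 = 543
  P = -26 + 2·543 = 1060
  W = 92 + 5·120 + 543 − 2·1060 = -885
Option 1 (R := 104):
  R = 104
  Q = 63 + 4·104 = 479
  P = -26 + 2·479 = 932
  W = 92 + 5·104 + 479 − 2·932 = -773
Change in W: -773 − (-885) = 112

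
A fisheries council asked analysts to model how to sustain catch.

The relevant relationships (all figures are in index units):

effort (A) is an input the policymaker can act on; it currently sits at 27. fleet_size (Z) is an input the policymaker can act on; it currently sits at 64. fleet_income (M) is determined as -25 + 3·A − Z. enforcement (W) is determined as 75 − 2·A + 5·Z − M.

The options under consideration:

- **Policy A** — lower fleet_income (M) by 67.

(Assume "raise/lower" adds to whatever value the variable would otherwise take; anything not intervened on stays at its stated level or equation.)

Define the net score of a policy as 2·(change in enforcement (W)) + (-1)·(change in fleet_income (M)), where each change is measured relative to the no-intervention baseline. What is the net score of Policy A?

Baseline:
  A = 27
  Z = 64
  M = -25 + 3·27 − 64 = -8
  W = 75 − 2·27 + 5·64 − (-8) = 349
Policy A (M − 67):
  A = 27
  Z = 64
  M = -25 + 3·27 − 64 (−67 from intervention) = -75
  W = 75 − 2·27 + 5·64 − (-75) = 416
ΔW = 416 − 349 = 67; ΔM = -75 − (-8) = -67
Score = 2·67 + (-1)·(-67) = 201

201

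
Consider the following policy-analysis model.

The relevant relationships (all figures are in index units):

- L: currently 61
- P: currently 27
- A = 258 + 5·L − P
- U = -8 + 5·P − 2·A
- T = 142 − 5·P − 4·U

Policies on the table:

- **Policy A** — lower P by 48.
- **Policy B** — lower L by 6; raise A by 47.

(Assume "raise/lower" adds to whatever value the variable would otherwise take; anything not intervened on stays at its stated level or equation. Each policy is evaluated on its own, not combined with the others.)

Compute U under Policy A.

-1281

Policy A (P − 48):
  L = 61
  P = 27 − 48 = -21
  A = 258 + 5·61 − (-21) = 584
  U = -8 + 5·(-21) − 2·584 = -1281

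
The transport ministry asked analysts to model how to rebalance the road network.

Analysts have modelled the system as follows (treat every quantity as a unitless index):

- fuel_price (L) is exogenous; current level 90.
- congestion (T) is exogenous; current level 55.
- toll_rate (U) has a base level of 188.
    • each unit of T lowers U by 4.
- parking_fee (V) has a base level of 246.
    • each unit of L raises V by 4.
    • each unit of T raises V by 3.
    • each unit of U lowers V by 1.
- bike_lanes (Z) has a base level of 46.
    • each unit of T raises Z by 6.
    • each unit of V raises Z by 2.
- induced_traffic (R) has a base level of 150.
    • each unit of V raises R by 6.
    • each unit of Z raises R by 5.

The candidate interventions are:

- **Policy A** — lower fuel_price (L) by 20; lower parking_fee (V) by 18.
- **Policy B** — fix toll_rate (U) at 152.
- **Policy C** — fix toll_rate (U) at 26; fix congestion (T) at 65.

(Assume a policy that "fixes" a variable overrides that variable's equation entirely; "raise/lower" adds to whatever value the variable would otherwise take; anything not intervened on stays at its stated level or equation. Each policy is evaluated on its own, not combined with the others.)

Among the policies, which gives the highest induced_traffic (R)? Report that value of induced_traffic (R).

14730

Policy A (L − 20, V − 18):
  L = 90 − 20 = 70
  T = 55
  U = 188 − 4·55 = -32
  V = 246 + 4·70 + 3·55 − (-32) (−18 from intervention) = 705
  Z = 46 + 6·55 + 2·705 = 1786
  R = 150 + 6·705 + 5·1786 = 13310
Policy B (U := 152):
  L = 90
  T = 55
  U = 152
  V = 246 + 4·90 + 3·55 − 152 = 619
  Z = 46 + 6·55 + 2·619 = 1614
  R = 150 + 6·619 + 5·1614 = 11934
Policy C (U := 26, T := 65):
  L = 90
  T = 65
  U = 26
  V = 246 + 4·90 + 3·65 − 26 = 775
  Z = 46 + 6·65 + 2·775 = 1986
  R = 150 + 6·775 + 5·1986 = 14730
Comparing — Policy A: R=13310, Policy B: R=11934, Policy C: R=14730. Highest is 14730 (Policy C).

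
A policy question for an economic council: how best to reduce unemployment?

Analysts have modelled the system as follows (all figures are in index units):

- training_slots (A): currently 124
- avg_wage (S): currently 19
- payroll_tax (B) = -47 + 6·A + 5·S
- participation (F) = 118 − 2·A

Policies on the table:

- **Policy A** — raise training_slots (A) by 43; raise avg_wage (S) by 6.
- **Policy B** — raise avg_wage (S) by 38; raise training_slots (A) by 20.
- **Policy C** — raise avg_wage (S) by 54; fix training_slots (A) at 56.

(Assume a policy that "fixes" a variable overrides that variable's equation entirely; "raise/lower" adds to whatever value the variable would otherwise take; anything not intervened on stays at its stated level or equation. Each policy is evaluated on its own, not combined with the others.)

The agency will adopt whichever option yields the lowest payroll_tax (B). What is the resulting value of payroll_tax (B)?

Policy A (A + 43, S + 6):
  A = 124 + 43 = 167
  S = 19 + 6 = 25
  B = -47 + 6·167 + 5·25 = 1080
Policy B (S + 38, A + 20):
  A = 124 + 20 = 144
  S = 19 + 38 = 57
  B = -47 + 6·144 + 5·57 = 1102
Policy C (S + 54, A := 56):
  A = 56
  S = 19 + 54 = 73
  B = -47 + 6·56 + 5·73 = 654
Comparing — Policy A: B=1080, Policy B: B=1102, Policy C: B=654. Lowest is 654 (Policy C).

654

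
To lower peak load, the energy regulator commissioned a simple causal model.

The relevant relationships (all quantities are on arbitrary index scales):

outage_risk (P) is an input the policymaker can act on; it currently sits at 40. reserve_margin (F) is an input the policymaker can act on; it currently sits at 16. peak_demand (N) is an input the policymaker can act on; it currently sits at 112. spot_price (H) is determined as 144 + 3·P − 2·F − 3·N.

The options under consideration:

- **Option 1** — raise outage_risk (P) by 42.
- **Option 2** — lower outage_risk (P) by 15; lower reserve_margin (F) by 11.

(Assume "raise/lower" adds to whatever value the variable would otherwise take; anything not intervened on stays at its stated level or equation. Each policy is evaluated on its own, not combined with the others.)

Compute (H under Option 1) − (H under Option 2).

149

Option 1 (P + 42):
  P = 40 + 42 = 82
  F = 16
  N = 112
  H = 144 + 3·82 − 2·16 − 3·112 = 22
Option 2 (P − 15, F − 11):
  P = 40 − 15 = 25
  F = 16 − 11 = 5
  N = 112
  H = 144 + 3·25 − 2·5 − 3·112 = -127
H: 22 − (-127) = 149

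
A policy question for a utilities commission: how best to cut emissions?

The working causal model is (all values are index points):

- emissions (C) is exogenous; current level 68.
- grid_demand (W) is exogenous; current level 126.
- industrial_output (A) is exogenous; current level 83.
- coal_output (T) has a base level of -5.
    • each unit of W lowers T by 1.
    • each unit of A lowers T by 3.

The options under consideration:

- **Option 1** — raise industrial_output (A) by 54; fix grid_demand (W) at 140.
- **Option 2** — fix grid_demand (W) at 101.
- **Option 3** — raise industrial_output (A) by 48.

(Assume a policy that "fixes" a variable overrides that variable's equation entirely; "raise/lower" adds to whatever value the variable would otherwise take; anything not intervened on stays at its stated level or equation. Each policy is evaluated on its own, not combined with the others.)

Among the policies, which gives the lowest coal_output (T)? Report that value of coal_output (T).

Option 1 (A + 54, W := 140):
  W = 140
  A = 83 + 54 = 137
  T = -5 − 140 − 3·137 = -556
Option 2 (W := 101):
  W = 101
  A = 83
  T = -5 − 101 − 3·83 = -355
Option 3 (A + 48):
  W = 126
  A = 83 + 48 = 131
  T = -5 − 126 − 3·131 = -524
Comparing — Option 1: T=-556, Option 2: T=-355, Option 3: T=-524. Lowest is -556 (Option 1).

-556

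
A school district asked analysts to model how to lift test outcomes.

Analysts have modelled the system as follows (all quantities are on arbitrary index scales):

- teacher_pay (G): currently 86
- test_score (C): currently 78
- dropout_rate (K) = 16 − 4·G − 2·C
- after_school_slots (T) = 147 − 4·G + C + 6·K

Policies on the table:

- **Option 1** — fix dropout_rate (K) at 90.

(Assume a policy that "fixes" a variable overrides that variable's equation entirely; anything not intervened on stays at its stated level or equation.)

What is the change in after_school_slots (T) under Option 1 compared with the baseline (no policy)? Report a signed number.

3444

Baseline:
  G = 86
  C = 78
  K = 16 − 4·86 − 2·78 = -484
  T = 147 − 4·86 + 78 + 6·(-484) = -3023
Option 1 (K := 90):
  G = 86
  C = 78
  K = 90
  T = 147 − 4·86 + 78 + 6·90 = 421
Change in T: 421 − (-3023) = 3444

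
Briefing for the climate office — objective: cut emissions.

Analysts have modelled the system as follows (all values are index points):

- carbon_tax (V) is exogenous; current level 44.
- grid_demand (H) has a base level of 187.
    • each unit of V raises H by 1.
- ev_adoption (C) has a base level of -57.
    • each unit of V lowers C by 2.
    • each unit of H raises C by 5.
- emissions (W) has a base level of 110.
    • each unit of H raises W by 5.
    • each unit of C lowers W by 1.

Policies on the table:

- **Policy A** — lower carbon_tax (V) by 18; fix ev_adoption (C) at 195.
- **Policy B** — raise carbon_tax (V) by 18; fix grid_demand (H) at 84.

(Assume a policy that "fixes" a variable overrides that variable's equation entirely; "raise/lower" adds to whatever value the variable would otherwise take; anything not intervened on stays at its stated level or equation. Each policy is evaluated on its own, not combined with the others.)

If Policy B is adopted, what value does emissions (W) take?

291

Policy B (V + 18, H := 84):
  V = 44 + 18 = 62
  H = 84
  C = -57 − 2·62 + 5·84 = 239
  W = 110 + 5·84 − 239 = 291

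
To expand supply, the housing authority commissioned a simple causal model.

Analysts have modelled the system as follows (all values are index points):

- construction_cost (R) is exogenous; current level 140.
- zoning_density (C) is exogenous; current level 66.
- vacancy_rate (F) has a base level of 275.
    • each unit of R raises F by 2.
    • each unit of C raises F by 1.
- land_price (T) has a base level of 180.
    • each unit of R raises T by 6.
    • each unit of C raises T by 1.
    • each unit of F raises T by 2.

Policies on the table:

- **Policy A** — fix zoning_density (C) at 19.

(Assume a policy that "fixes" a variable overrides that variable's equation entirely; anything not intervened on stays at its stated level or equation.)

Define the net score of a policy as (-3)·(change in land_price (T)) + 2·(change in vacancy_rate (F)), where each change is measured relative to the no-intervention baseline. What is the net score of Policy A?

329

Baseline:
  R = 140
  C = 66
  F = 275 + 2·140 + 66 = 621
  T = 180 + 6·140 + 66 + 2·621 = 2328
Policy A (C := 19):
  R = 140
  C = 19
  F = 275 + 2·140 + 19 = 574
  T = 180 + 6·140 + 19 + 2·574 = 2187
ΔT = 2187 − 2328 = -141; ΔF = 574 − 621 = -47
Score = (-3)·(-141) + 2·(-47) = 329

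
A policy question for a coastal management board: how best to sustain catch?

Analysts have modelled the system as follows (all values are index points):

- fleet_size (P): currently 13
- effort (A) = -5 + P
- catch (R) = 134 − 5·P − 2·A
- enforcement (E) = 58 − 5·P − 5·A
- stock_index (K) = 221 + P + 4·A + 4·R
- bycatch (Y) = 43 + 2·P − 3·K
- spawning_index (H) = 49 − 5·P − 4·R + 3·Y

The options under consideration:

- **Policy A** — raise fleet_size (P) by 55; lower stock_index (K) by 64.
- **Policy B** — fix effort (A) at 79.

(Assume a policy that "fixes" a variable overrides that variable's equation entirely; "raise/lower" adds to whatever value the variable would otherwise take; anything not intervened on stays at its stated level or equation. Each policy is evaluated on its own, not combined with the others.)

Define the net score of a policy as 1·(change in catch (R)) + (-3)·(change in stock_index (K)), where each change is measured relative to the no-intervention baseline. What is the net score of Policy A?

Baseline:
  P = 13
  A = -5 + 13 = 8
  R = 134 − 5·13 − 2·8 = 53
  K = 221 + 13 + 4·8 + 4·53 = 478
Policy A (P + 55, K − 64):
  P = 13 + 55 = 68
  A = -5 + 68 = 63
  R = 134 − 5·68 − 2·63 = -332
  K = 221 + 68 + 4·63 + 4·(-332) (−64 from intervention) = -851
ΔR = -332 − 53 = -385; ΔK = -851 − 478 = -1329
Score = 1·(-385) + (-3)·(-1329) = 3602

3602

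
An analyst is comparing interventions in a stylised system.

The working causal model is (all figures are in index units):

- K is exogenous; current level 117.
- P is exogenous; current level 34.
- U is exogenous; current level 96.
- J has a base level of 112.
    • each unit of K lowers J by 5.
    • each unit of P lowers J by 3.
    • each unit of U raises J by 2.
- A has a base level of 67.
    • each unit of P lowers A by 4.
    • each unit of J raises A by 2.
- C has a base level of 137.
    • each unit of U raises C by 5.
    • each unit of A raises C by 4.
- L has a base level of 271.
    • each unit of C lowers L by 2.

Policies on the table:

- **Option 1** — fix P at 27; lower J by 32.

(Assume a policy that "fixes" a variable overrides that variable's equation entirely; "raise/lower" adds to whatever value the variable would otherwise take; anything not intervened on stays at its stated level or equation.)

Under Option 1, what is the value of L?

Option 1 (P := 27, J − 32):
  K = 117
  P = 27
  U = 96
  J = 112 − 5·117 − 3·27 + 2·96 (−32 from intervention) = -394
  A = 67 − 4·27 + 2·(-394) = -829
  C = 137 + 5·96 + 4·(-829) = -2699
  L = 271 − 2·(-2699) = 5669

5669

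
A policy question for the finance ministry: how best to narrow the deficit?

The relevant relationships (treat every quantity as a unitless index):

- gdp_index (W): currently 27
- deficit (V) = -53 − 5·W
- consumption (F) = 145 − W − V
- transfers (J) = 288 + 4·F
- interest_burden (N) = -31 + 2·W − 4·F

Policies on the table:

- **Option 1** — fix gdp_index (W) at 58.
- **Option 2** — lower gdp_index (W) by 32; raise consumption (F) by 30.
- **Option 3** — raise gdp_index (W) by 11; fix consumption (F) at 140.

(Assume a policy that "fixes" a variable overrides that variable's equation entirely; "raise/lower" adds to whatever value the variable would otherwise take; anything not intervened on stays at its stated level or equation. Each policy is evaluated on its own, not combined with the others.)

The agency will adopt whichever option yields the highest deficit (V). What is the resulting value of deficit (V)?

Option 1 (W := 58):
  W = 58
  V = -53 − 5·58 = -343
Option 2 (W − 32, F + 30):
  W = 27 − 32 = -5
  V = -53 − 5·(-5) = -28
Option 3 (W + 11, F := 140):
  W = 27 + 11 = 38
  V = -53 − 5·38 = -243
Comparing — Option 1: V=-343, Option 2: V=-28, Option 3: V=-243. Highest is -28 (Option 2).

-28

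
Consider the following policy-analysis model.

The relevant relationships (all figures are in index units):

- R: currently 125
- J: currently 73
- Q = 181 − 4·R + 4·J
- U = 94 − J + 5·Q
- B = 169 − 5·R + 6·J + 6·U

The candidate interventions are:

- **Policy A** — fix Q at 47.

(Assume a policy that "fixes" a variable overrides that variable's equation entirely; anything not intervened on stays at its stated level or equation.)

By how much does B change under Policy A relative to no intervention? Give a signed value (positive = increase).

Baseline:
  R = 125
  J = 73
  Q = 181 − 4·125 + 4·73 = -27
  U = 94 − 73 + 5·(-27) = -114
  B = 169 − 5·125 + 6·73 + 6·(-114) = -702
Policy A (Q := 47):
  R = 125
  J = 73
  Q = 47
  U = 94 − 73 + 5·47 = 256
  B = 169 − 5·125 + 6·73 + 6·256 = 1518
Change in B: 1518 − (-702) = 2220

2220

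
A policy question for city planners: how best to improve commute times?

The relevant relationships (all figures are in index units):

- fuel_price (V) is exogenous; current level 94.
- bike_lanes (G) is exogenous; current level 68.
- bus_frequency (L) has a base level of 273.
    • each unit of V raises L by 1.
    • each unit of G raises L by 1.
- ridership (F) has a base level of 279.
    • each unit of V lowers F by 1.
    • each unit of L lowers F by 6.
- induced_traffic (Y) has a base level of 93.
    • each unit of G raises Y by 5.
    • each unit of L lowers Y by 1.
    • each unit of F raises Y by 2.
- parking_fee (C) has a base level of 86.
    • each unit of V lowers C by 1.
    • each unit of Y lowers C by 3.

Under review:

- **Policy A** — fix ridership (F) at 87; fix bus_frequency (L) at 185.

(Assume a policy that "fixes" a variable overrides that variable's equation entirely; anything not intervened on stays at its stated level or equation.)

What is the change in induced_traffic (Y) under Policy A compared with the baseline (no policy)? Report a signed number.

5274

Baseline:
  V = 94
  G = 68
  L = 273 + 94 + 68 = 435
  F = 279 − 94 − 6·435 = -2425
  Y = 93 + 5·68 − 435 + 2·(-2425) = -4852
Policy A (F := 87, L := 185):
  V = 94
  G = 68
  L = 185
  F = 87
  Y = 93 + 5·68 − 185 + 2·87 = 422
Change in Y: 422 − (-4852) = 5274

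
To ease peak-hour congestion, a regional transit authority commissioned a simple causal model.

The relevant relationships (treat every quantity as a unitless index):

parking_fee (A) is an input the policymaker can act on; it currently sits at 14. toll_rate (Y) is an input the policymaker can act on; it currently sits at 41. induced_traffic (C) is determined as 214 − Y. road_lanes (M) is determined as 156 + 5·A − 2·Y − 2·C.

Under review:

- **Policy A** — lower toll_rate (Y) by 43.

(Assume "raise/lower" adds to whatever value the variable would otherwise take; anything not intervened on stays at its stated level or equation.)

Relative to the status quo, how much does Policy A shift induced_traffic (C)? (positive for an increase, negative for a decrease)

43

Baseline:
  Y = 41
  C = 214 − 41 = 173
Policy A (Y − 43):
  Y = 41 − 43 = -2
  C = 214 − (-2) = 216
Change in C: 216 − 173 = 43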